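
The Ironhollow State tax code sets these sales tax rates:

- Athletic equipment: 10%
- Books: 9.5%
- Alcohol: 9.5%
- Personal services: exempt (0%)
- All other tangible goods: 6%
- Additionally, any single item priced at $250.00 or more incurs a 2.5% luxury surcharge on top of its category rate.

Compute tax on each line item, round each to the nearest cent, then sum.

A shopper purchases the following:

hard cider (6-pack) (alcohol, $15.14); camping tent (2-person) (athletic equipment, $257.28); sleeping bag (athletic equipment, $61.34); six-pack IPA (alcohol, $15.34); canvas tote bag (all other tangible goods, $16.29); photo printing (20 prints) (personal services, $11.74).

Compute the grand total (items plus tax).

$419.30

Hard cider (6-pack) $15.14: alcohol → 9.5% → $1.44
Camping tent (2-person) $257.28: athletic equipment → 10% + 2.5% surcharge = 12.5% → $32.16
Sleeping bag $61.34: athletic equipment → 10% → $6.13
Six-pack IPA $15.34: alcohol → 9.5% → $1.46
Canvas tote bag $16.29: all other tangible goods → 6% → $0.98
Photo printing (20 prints) $11.74: personal services → 0% → $0.00
Subtotal = $377.13; tax = $42.17; total due = $419.30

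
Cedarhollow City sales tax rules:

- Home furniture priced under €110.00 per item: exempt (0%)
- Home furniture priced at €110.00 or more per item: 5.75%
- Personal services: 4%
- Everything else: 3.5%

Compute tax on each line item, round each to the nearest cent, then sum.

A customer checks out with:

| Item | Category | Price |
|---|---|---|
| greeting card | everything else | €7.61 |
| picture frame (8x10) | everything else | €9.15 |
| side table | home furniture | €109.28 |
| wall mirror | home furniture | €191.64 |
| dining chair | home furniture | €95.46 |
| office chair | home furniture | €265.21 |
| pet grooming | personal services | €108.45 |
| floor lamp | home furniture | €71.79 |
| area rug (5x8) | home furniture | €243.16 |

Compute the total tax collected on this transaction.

€45.18

Greeting card €7.61: everything else → 3.5% → €0.27
Picture frame (8x10) €9.15: everything else → 3.5% → €0.32
Side table €109.28: home furniture, under €110.00 → 0% → €0.00
Wall mirror €191.64: home furniture, €110.00 or more → 5.75% → €11.02
Dining chair €95.46: home furniture, under €110.00 → 0% → €0.00
Office chair €265.21: home furniture, €110.00 or more → 5.75% → €15.25
Pet grooming €108.45: personal services → 4% → €4.34
Floor lamp €71.79: home furniture, under €110.00 → 0% → €0.00
Area rug (5x8) €243.16: home furniture, €110.00 or more → 5.75% → €13.98
Total tax = €0.27 + €0.32 + €11.02 + €15.25 + €4.34 + €13.98 = €45.18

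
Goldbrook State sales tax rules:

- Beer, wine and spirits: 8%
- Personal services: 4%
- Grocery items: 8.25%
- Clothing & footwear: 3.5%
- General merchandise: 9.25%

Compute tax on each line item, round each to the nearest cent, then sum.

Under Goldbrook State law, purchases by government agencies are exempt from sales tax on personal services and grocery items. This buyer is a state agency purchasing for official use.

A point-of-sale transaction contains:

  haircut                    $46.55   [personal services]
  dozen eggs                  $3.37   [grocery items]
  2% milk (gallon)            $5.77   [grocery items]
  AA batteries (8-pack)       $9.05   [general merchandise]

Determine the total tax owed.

Haircut $46.55: personal services, buyer-exempt → 0% → $0.00
Dozen eggs $3.37: grocery items, buyer-exempt → 0% → $0.00
2% milk (gallon) $5.77: grocery items, buyer-exempt → 0% → $0.00
AA batteries (8-pack) $9.05: general merchandise → 9.25% → $0.84
Total tax = $0.84

$0.84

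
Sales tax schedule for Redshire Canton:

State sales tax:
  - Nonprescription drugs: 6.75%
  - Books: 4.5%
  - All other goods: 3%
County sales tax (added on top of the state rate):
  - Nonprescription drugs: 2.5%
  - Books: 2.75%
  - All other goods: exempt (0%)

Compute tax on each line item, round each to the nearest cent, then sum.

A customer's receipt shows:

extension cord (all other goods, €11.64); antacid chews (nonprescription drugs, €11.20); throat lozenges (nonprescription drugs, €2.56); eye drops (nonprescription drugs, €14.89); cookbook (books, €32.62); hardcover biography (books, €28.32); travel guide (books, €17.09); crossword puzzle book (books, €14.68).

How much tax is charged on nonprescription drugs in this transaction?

€2.66

Antacid chews €11.20: nonprescription drugs → 6.75% + 2.5% county = 9.25% → €1.04
Throat lozenges €2.56: nonprescription drugs → 6.75% + 2.5% county = 9.25% → €0.24
Eye drops €14.89: nonprescription drugs → 6.75% + 2.5% county = 9.25% → €1.38
Tax on nonprescription drugs = €1.04 + €0.24 + €1.38 = €2.66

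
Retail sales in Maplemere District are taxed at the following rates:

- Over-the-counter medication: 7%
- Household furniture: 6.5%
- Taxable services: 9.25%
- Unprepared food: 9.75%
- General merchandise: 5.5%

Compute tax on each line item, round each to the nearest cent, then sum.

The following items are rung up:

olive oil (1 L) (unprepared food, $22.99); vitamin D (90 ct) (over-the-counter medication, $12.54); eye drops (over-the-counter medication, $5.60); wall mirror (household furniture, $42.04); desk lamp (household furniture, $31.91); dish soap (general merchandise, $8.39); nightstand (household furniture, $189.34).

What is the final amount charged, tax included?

$333.89

Olive oil (1 L) $22.99: unprepared food → 9.75% → $2.24
Vitamin D (90 ct) $12.54: over-the-counter medication → 7% → $0.88
Eye drops $5.60: over-the-counter medication → 7% → $0.39
Wall mirror $42.04: household furniture → 6.5% → $2.73
Desk lamp $31.91: household furniture → 6.5% → $2.07
Dish soap $8.39: general merchandise → 5.5% → $0.46
Nightstand $189.34: household furniture → 6.5% → $12.31
Subtotal = $312.81; tax = $21.08; total due = $333.89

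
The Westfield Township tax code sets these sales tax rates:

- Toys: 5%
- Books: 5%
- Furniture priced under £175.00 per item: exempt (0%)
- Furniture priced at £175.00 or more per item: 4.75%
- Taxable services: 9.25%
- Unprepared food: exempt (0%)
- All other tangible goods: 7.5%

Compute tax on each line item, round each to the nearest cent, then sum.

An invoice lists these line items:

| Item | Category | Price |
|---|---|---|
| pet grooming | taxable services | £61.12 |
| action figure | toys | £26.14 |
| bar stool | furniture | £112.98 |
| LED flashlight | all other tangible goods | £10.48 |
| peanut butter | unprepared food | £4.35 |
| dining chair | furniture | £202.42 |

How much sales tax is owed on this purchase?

Pet grooming £61.12: taxable services → 9.25% → £5.65
Action figure £26.14: toys → 5% → £1.31
Bar stool £112.98: furniture, under £175.00 → 0% → £0.00
LED flashlight £10.48: all other tangible goods → 7.5% → £0.79
Peanut butter £4.35: unprepared food → 0% → £0.00
Dining chair £202.42: furniture, £175.00 or more → 4.75% → £9.61
Total tax = £5.65 + £1.31 + £0.79 + £9.61 = £17.36

£17.36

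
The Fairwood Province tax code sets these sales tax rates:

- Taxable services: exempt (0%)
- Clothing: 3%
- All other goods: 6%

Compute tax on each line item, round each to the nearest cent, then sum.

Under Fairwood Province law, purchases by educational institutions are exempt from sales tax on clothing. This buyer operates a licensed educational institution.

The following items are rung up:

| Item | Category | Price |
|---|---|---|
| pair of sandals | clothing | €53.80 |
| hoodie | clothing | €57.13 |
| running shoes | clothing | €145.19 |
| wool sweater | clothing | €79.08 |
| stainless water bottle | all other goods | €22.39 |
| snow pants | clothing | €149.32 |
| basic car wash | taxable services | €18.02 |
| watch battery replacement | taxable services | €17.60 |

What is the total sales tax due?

€1.34

Pair of sandals €53.80: clothing, buyer-exempt → 0% → €0.00
Hoodie €57.13: clothing, buyer-exempt → 0% → €0.00
Running shoes €145.19: clothing, buyer-exempt → 0% → €0.00
Wool sweater €79.08: clothing, buyer-exempt → 0% → €0.00
Stainless water bottle €22.39: all other goods → 6% → €1.34
Snow pants €149.32: clothing, buyer-exempt → 0% → €0.00
Basic car wash €18.02: taxable services → 0% → €0.00
Watch battery replacement €17.60: taxable services → 0% → €0.00
Total tax = €1.34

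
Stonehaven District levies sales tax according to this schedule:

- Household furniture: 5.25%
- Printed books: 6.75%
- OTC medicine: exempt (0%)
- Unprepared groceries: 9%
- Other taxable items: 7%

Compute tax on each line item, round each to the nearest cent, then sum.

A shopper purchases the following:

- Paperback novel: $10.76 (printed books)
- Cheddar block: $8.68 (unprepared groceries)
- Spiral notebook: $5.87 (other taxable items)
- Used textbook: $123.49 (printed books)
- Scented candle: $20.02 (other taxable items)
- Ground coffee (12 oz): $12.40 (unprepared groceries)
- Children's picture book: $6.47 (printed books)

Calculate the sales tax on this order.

Paperback novel $10.76: printed books → 6.75% → $0.73
Cheddar block $8.68: unprepared groceries → 9% → $0.78
Spiral notebook $5.87: other taxable items → 7% → $0.41
Used textbook $123.49: printed books → 6.75% → $8.34
Scented candle $20.02: other taxable items → 7% → $1.40
Ground coffee (12 oz) $12.40: unprepared groceries → 9% → $1.12
Children's picture book $6.47: printed books → 6.75% → $0.44
Total tax = $0.73 + $0.78 + $0.41 + $8.34 + $1.40 + $1.12 + $0.44 = $13.22

$13.22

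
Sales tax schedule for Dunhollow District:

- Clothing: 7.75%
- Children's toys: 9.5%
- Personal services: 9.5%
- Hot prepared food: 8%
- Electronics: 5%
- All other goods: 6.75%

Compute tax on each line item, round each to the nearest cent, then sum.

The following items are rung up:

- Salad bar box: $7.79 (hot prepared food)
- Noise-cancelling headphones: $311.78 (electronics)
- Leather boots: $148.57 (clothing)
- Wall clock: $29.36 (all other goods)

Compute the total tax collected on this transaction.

Salad bar box $7.79: hot prepared food → 8% → $0.62
Noise-cancelling headphones $311.78: electronics → 5% → $15.59
Leather boots $148.57: clothing → 7.75% → $11.51
Wall clock $29.36: all other goods → 6.75% → $1.98
Total tax = $0.62 + $15.59 + $11.51 + $1.98 = $29.70

$29.70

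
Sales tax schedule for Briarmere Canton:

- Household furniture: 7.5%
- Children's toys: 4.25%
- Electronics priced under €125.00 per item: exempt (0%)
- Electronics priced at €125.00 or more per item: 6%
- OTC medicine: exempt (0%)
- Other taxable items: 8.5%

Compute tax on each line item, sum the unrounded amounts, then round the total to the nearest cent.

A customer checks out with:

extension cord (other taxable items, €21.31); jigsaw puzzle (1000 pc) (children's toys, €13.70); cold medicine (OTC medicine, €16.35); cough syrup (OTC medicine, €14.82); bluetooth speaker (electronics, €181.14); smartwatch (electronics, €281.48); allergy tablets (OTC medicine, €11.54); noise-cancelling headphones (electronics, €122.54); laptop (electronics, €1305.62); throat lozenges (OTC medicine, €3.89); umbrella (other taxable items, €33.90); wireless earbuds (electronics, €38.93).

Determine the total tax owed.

Extension cord €21.31: other taxable items → 8.5% → €1.81135
Jigsaw puzzle (1000 pc) €13.70: children's toys → 4.25% → €0.58225
Cold medicine €16.35: OTC medicine → 0% → €0.00
Cough syrup €14.82: OTC medicine → 0% → €0.00
Bluetooth speaker €181.14: electronics, €125.00 or more → 6% → €10.8684
Smartwatch €281.48: electronics, €125.00 or more → 6% → €16.8888
Allergy tablets €11.54: OTC medicine → 0% → €0.00
Noise-cancelling headphones €122.54: electronics, under €125.00 → 0% → €0.00
Laptop €1305.62: electronics, €125.00 or more → 6% → €78.3372
Throat lozenges €3.89: OTC medicine → 0% → €0.00
Umbrella €33.90: other taxable items → 8.5% → €2.8815
Wireless earbuds €38.93: electronics, under €125.00 → 0% → €0.00
Unrounded tax sum = €111.3695 → €111.37

€111.37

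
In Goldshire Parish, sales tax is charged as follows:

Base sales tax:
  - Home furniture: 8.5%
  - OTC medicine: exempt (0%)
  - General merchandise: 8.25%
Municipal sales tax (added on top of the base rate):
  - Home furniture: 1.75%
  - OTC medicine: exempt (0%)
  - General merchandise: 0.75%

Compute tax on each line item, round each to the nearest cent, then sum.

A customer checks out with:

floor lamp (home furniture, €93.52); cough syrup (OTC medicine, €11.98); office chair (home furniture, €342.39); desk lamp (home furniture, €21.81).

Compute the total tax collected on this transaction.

€46.92

Floor lamp €93.52: home furniture → 8.5% + 1.75% municipal = 10.25% → €9.59
Cough syrup €11.98: OTC medicine → 0% + 0% municipal = 0% → €0.00
Office chair €342.39: home furniture → 8.5% + 1.75% municipal = 10.25% → €35.09
Desk lamp €21.81: home furniture → 8.5% + 1.75% municipal = 10.25% → €2.24
Total tax = €9.59 + €35.09 + €2.24 = €46.92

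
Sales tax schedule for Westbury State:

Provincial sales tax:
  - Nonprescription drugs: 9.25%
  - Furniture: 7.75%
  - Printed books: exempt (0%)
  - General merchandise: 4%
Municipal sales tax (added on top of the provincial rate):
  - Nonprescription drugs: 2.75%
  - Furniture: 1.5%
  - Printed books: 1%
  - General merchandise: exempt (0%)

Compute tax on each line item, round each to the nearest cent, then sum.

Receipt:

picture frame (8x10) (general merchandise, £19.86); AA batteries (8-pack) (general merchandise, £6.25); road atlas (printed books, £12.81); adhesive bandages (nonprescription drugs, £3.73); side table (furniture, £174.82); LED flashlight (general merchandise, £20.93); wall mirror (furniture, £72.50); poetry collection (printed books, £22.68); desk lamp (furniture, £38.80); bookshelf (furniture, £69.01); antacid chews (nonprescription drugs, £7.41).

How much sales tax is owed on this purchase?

Picture frame (8x10) £19.86: general merchandise → 4% + 0% municipal = 4% → £0.79
AA batteries (8-pack) £6.25: general merchandise → 4% + 0% municipal = 4% → £0.25
Road atlas £12.81: printed books → 0% + 1% municipal = 1% → £0.13
Adhesive bandages £3.73: nonprescription drugs → 9.25% + 2.75% municipal = 12% → £0.45
Side table £174.82: furniture → 7.75% + 1.5% municipal = 9.25% → £16.17
LED flashlight £20.93: general merchandise → 4% + 0% municipal = 4% → £0.84
Wall mirror £72.50: furniture → 7.75% + 1.5% municipal = 9.25% → £6.71
Poetry collection £22.68: printed books → 0% + 1% municipal = 1% → £0.23
Desk lamp £38.80: furniture → 7.75% + 1.5% municipal = 9.25% → £3.59
Bookshelf £69.01: furniture → 7.75% + 1.5% municipal = 9.25% → £6.38
Antacid chews £7.41: nonprescription drugs → 9.25% + 2.75% municipal = 12% → £0.89
Total tax = £0.79 + £0.25 + £0.13 + £0.45 + £16.17 + £0.84 + £6.71 + £0.23 + £3.59 + £6.38 + £0.89 = £36.43

£36.43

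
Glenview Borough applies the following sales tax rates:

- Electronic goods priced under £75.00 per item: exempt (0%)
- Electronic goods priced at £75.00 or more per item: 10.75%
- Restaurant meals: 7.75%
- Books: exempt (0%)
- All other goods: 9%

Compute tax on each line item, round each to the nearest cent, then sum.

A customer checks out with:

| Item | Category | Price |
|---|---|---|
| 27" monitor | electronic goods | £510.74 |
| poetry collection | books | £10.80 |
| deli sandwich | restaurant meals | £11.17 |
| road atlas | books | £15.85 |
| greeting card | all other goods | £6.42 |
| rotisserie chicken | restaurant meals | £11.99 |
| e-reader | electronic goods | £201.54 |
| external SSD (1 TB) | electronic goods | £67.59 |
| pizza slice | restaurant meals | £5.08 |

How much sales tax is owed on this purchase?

27" monitor £510.74: electronic goods, £75.00 or more → 10.75% → £54.90
Poetry collection £10.80: books → 0% → £0.00
Deli sandwich £11.17: restaurant meals → 7.75% → £0.87
Road atlas £15.85: books → 0% → £0.00
Greeting card £6.42: all other goods → 9% → £0.58
Rotisserie chicken £11.99: restaurant meals → 7.75% → £0.93
E-reader £201.54: electronic goods, £75.00 or more → 10.75% → £21.67
External SSD (1 TB) £67.59: electronic goods, under £75.00 → 0% → £0.00
Pizza slice £5.08: restaurant meals → 7.75% → £0.39
Total tax = £54.90 + £0.87 + £0.58 + £0.93 + £21.67 + £0.39 = £79.34

£79.34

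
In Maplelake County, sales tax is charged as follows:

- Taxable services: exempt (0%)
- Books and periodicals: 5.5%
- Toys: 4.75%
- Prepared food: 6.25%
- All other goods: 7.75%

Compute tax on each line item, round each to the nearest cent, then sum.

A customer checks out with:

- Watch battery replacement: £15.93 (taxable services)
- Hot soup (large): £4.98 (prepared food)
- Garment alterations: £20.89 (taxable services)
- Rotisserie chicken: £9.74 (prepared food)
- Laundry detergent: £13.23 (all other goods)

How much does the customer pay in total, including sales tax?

Watch battery replacement £15.93: taxable services → 0% → £0.00
Hot soup (large) £4.98: prepared food → 6.25% → £0.31
Garment alterations £20.89: taxable services → 0% → £0.00
Rotisserie chicken £9.74: prepared food → 6.25% → £0.61
Laundry detergent £13.23: all other goods → 7.75% → £1.03
Subtotal = £64.77; tax = £1.95; total due = £66.72

£66.72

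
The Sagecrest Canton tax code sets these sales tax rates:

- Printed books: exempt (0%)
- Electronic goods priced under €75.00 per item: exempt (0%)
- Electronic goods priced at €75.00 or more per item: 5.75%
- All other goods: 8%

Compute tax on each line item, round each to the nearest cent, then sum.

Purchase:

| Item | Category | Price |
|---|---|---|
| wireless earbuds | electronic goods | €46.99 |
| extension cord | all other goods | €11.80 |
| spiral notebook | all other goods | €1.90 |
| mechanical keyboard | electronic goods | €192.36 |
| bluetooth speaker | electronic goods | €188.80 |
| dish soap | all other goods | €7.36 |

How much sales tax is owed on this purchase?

€23.60

Wireless earbuds €46.99: electronic goods, under €75.00 → 0% → €0.00
Extension cord €11.80: all other goods → 8% → €0.94
Spiral notebook €1.90: all other goods → 8% → €0.15
Mechanical keyboard €192.36: electronic goods, €75.00 or more → 5.75% → €11.06
Bluetooth speaker €188.80: electronic goods, €75.00 or more → 5.75% → €10.86
Dish soap €7.36: all other goods → 8% → €0.59
Total tax = €0.94 + €0.15 + €11.06 + €10.86 + €0.59 = €23.60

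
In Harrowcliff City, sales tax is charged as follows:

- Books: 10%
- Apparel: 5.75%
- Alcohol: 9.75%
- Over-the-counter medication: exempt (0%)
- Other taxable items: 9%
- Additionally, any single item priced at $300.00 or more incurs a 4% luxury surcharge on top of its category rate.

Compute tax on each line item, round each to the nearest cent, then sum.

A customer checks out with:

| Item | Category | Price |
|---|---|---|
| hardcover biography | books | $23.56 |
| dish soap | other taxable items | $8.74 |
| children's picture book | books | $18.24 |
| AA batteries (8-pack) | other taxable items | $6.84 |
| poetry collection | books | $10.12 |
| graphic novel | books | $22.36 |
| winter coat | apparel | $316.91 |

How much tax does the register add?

Hardcover biography $23.56: books → 10% → $2.36
Dish soap $8.74: other taxable items → 9% → $0.79
Children's picture book $18.24: books → 10% → $1.82
AA batteries (8-pack) $6.84: other taxable items → 9% → $0.62
Poetry collection $10.12: books → 10% → $1.01
Graphic novel $22.36: books → 10% → $2.24
Winter coat $316.91: apparel → 5.75% + 4% surcharge = 9.75% → $30.90
Total tax = $2.36 + $0.79 + $1.82 + $0.62 + $1.01 + $2.24 + $30.90 = $39.74

$39.74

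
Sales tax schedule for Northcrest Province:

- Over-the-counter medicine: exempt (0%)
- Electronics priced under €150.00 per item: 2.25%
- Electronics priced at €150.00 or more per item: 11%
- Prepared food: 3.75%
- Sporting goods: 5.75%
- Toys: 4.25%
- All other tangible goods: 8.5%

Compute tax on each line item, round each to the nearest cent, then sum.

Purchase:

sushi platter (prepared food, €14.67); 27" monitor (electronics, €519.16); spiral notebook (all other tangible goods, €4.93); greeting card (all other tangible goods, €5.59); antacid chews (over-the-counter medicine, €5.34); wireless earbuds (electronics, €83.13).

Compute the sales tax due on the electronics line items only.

27" monitor €519.16: electronics, €150.00 or more → 11% → €57.11
Wireless earbuds €83.13: electronics, under €150.00 → 2.25% → €1.87
Tax on electronics = €57.11 + €1.87 = €58.98

€58.98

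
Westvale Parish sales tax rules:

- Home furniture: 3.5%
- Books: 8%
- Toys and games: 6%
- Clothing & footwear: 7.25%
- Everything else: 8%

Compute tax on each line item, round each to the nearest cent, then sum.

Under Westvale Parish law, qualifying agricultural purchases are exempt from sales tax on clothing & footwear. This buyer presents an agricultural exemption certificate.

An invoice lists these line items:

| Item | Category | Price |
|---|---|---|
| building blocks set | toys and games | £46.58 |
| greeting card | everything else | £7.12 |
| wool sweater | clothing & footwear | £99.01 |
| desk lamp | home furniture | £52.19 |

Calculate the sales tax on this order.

Building blocks set £46.58: toys and games → 6% → £2.79
Greeting card £7.12: everything else → 8% → £0.57
Wool sweater £99.01: clothing & footwear, buyer-exempt → 0% → £0.00
Desk lamp £52.19: home furniture → 3.5% → £1.83
Total tax = £2.79 + £0.57 + £1.83 = £5.19

£5.19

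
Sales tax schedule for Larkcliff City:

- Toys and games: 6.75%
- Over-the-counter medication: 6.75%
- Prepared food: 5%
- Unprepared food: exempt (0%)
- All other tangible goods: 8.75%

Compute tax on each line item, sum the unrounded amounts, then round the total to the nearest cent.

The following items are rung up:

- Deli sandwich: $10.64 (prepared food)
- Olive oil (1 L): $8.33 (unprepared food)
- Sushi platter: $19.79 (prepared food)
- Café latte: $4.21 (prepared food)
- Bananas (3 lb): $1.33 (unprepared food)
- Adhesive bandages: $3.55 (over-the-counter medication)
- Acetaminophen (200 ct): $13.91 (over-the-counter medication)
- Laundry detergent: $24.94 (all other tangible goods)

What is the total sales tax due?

$5.09

Deli sandwich $10.64: prepared food → 5% → $0.532
Olive oil (1 L) $8.33: unprepared food → 0% → $0.00
Sushi platter $19.79: prepared food → 5% → $0.9895
Café latte $4.21: prepared food → 5% → $0.2105
Bananas (3 lb) $1.33: unprepared food → 0% → $0.00
Adhesive bandages $3.55: over-the-counter medication → 6.75% → $0.239625
Acetaminophen (200 ct) $13.91: over-the-counter medication → 6.75% → $0.938925
Laundry detergent $24.94: all other tangible goods → 8.75% → $2.18225
Unrounded tax sum = $5.0928 → $5.09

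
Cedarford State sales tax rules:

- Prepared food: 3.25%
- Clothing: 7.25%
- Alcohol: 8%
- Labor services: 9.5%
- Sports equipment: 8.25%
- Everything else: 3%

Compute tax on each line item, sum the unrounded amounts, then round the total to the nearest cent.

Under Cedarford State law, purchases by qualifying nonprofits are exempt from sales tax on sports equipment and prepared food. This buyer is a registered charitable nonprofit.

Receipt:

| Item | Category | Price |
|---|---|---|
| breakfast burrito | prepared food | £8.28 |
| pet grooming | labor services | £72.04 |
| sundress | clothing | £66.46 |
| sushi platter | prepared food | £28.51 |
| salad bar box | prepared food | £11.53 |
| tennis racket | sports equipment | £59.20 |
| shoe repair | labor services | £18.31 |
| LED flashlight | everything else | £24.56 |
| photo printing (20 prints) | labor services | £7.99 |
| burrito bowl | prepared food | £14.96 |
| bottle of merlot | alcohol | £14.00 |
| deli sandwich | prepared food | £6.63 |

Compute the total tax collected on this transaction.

Breakfast burrito £8.28: prepared food, buyer-exempt → 0% → £0.00
Pet grooming £72.04: labor services → 9.5% → £6.8438
Sundress £66.46: clothing → 7.25% → £4.81835
Sushi platter £28.51: prepared food, buyer-exempt → 0% → £0.00
Salad bar box £11.53: prepared food, buyer-exempt → 0% → £0.00
Tennis racket £59.20: sports equipment, buyer-exempt → 0% → £0.00
Shoe repair £18.31: labor services → 9.5% → £1.73945
LED flashlight £24.56: everything else → 3% → £0.7368
Photo printing (20 prints) £7.99: labor services → 9.5% → £0.75905
Burrito bowl £14.96: prepared food, buyer-exempt → 0% → £0.00
Bottle of merlot £14.00: alcohol → 8% → £1.12
Deli sandwich £6.63: prepared food, buyer-exempt → 0% → £0.00
Unrounded tax sum = £16.01745 → £16.02

£16.02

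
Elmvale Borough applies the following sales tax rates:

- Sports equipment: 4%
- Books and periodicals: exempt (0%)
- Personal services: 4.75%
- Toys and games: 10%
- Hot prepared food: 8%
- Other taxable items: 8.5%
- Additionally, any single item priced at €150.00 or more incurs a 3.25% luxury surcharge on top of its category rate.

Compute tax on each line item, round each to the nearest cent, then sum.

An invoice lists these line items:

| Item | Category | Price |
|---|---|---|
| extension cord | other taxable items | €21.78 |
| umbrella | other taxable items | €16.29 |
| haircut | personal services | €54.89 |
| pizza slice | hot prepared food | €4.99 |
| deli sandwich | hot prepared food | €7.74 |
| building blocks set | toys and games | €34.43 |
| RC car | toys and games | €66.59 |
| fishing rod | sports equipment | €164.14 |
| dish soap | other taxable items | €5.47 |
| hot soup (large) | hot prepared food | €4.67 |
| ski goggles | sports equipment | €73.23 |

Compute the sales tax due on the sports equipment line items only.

Fishing rod €164.14: sports equipment → 4% + 3.25% surcharge = 7.25% → €11.90
Ski goggles €73.23: sports equipment → 4% → €2.93
Tax on sports equipment = €11.90 + €2.93 = €14.83

€14.83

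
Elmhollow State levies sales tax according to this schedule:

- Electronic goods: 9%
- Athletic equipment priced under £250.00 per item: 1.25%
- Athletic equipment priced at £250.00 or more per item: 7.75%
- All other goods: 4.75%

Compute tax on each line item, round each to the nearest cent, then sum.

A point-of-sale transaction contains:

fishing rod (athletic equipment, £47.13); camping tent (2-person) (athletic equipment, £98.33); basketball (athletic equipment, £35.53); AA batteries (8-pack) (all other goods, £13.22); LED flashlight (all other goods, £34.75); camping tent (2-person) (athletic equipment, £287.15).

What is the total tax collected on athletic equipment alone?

£24.51

Fishing rod £47.13: athletic equipment, under £250.00 → 1.25% → £0.59
Camping tent (2-person) £98.33: athletic equipment, under £250.00 → 1.25% → £1.23
Basketball £35.53: athletic equipment, under £250.00 → 1.25% → £0.44
Camping tent (2-person) £287.15: athletic equipment, £250.00 or more → 7.75% → £22.25
Tax on athletic equipment = £0.59 + £1.23 + £0.44 + £22.25 = £24.51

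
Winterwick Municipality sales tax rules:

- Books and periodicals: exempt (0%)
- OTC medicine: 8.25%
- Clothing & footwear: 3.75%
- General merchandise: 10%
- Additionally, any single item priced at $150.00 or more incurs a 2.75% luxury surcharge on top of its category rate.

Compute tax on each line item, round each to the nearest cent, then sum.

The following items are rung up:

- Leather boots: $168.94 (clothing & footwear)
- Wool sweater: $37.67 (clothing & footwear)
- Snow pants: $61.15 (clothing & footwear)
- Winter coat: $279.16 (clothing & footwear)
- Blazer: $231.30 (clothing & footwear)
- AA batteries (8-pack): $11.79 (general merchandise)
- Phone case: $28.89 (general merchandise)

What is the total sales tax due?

Leather boots $168.94: clothing & footwear → 3.75% + 2.75% surcharge = 6.5% → $10.98
Wool sweater $37.67: clothing & footwear → 3.75% → $1.41
Snow pants $61.15: clothing & footwear → 3.75% → $2.29
Winter coat $279.16: clothing & footwear → 3.75% + 2.75% surcharge = 6.5% → $18.15
Blazer $231.30: clothing & footwear → 3.75% + 2.75% surcharge = 6.5% → $15.03
AA batteries (8-pack) $11.79: general merchandise → 10% → $1.18
Phone case $28.89: general merchandise → 10% → $2.89
Total tax = $10.98 + $1.41 + $2.29 + $18.15 + $15.03 + $1.18 + $2.89 = $51.93

$51.93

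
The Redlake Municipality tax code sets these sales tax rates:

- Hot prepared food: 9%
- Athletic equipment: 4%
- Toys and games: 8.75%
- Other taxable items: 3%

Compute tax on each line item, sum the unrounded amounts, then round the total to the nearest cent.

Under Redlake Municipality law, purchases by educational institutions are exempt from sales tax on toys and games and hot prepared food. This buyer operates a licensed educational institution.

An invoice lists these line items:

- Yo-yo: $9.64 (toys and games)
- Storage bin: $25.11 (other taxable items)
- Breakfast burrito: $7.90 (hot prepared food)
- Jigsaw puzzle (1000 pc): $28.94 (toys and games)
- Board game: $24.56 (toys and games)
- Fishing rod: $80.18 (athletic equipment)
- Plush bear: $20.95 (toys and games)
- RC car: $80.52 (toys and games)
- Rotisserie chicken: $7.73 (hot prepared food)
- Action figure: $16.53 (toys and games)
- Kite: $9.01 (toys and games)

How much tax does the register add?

$3.96

Yo-yo $9.64: toys and games, buyer-exempt → 0% → $0.00
Storage bin $25.11: other taxable items → 3% → $0.7533
Breakfast burrito $7.90: hot prepared food, buyer-exempt → 0% → $0.00
Jigsaw puzzle (1000 pc) $28.94: toys and games, buyer-exempt → 0% → $0.00
Board game $24.56: toys and games, buyer-exempt → 0% → $0.00
Fishing rod $80.18: athletic equipment → 4% → $3.2072
Plush bear $20.95: toys and games, buyer-exempt → 0% → $0.00
RC car $80.52: toys and games, buyer-exempt → 0% → $0.00
Rotisserie chicken $7.73: hot prepared food, buyer-exempt → 0% → $0.00
Action figure $16.53: toys and games, buyer-exempt → 0% → $0.00
Kite $9.01: toys and games, buyer-exempt → 0% → $0.00
Unrounded tax sum = $3.9605 → $3.96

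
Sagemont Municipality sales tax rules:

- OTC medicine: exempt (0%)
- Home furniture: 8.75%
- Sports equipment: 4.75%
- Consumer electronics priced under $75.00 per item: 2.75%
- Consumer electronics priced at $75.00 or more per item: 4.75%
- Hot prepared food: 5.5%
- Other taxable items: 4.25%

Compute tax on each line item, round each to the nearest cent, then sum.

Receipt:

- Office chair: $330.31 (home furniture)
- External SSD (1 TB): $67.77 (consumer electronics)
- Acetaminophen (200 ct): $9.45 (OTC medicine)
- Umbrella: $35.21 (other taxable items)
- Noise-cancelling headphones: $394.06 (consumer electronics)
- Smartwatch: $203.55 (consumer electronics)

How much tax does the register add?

$60.65

Office chair $330.31: home furniture → 8.75% → $28.90
External SSD (1 TB) $67.77: consumer electronics, under $75.00 → 2.75% → $1.86
Acetaminophen (200 ct) $9.45: OTC medicine → 0% → $0.00
Umbrella $35.21: other taxable items → 4.25% → $1.50
Noise-cancelling headphones $394.06: consumer electronics, $75.00 or more → 4.75% → $18.72
Smartwatch $203.55: consumer electronics, $75.00 or more → 4.75% → $9.67
Total tax = $28.90 + $1.86 + $1.50 + $18.72 + $9.67 = $60.65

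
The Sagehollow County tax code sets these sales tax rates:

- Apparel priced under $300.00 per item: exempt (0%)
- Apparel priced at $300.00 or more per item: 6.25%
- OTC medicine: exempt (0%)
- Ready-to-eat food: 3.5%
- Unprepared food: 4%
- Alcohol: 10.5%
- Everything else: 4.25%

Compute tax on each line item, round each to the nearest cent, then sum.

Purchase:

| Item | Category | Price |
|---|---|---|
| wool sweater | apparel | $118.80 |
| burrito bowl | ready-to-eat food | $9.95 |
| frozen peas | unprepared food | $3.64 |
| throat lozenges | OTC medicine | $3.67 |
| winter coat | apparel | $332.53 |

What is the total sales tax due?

$21.28

Wool sweater $118.80: apparel, under $300.00 → 0% → $0.00
Burrito bowl $9.95: ready-to-eat food → 3.5% → $0.35
Frozen peas $3.64: unprepared food → 4% → $0.15
Throat lozenges $3.67: OTC medicine → 0% → $0.00
Winter coat $332.53: apparel, $300.00 or more → 6.25% → $20.78
Total tax = $0.35 + $0.15 + $20.78 = $21.28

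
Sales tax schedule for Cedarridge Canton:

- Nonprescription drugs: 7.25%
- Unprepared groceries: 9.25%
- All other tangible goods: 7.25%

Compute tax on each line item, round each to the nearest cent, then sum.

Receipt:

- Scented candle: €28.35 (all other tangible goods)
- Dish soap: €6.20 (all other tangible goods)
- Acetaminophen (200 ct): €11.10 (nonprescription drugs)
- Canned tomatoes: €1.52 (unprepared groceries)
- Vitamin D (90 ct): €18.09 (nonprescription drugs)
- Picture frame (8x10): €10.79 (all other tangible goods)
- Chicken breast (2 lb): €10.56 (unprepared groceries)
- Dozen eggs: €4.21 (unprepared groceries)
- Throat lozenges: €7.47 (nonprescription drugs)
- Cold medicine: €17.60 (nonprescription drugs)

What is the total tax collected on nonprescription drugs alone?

Acetaminophen (200 ct) €11.10: nonprescription drugs → 7.25% → €0.80
Vitamin D (90 ct) €18.09: nonprescription drugs → 7.25% → €1.31
Throat lozenges €7.47: nonprescription drugs → 7.25% → €0.54
Cold medicine €17.60: nonprescription drugs → 7.25% → €1.28
Tax on nonprescription drugs = €0.80 + €1.31 + €0.54 + €1.28 = €3.93

€3.93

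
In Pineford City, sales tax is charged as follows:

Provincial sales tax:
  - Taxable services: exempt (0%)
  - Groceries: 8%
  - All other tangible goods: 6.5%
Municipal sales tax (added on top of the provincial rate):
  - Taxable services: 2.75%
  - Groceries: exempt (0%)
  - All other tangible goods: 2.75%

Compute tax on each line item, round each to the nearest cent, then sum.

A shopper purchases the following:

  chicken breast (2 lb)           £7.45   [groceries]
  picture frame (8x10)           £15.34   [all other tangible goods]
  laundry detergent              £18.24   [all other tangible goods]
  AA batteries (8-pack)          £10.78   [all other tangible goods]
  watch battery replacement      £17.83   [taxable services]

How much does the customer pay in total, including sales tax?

£74.84

Chicken breast (2 lb) £7.45: groceries → 8% + 0% municipal = 8% → £0.60
Picture frame (8x10) £15.34: all other tangible goods → 6.5% + 2.75% municipal = 9.25% → £1.42
Laundry detergent £18.24: all other tangible goods → 6.5% + 2.75% municipal = 9.25% → £1.69
AA batteries (8-pack) £10.78: all other tangible goods → 6.5% + 2.75% municipal = 9.25% → £1.00
Watch battery replacement £17.83: taxable services → 0% + 2.75% municipal = 2.75% → £0.49
Subtotal = £69.64; tax = £5.20; total due = £74.84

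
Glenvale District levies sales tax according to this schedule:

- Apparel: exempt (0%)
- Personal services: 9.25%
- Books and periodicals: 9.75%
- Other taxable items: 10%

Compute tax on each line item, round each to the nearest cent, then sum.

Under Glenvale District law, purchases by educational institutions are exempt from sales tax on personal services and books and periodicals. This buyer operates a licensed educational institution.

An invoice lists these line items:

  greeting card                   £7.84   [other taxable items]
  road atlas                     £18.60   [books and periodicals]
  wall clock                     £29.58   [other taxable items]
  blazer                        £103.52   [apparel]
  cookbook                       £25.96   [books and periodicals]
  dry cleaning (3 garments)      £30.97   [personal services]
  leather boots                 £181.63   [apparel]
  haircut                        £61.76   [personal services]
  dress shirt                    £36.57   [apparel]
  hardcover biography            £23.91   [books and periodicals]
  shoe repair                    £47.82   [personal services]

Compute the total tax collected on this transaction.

Greeting card £7.84: other taxable items → 10% → £0.78
Road atlas £18.60: books and periodicals, buyer-exempt → 0% → £0.00
Wall clock £29.58: other taxable items → 10% → £2.96
Blazer £103.52: apparel → 0% → £0.00
Cookbook £25.96: books and periodicals, buyer-exempt → 0% → £0.00
Dry cleaning (3 garments) £30.97: personal services, buyer-exempt → 0% → £0.00
Leather boots £181.63: apparel → 0% → £0.00
Haircut £61.76: personal services, buyer-exempt → 0% → £0.00
Dress shirt £36.57: apparel → 0% → £0.00
Hardcover biography £23.91: books and periodicals, buyer-exempt → 0% → £0.00
Shoe repair £47.82: personal services, buyer-exempt → 0% → £0.00
Total tax = £0.78 + £2.96 = £3.74

£3.74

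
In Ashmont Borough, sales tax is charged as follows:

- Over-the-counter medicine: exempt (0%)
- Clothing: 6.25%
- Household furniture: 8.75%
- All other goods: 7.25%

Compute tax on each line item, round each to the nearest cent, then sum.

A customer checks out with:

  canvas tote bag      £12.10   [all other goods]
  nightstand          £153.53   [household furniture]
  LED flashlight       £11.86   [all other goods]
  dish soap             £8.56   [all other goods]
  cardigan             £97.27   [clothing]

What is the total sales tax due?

£21.87

Canvas tote bag £12.10: all other goods → 7.25% → £0.88
Nightstand £153.53: household furniture → 8.75% → £13.43
LED flashlight £11.86: all other goods → 7.25% → £0.86
Dish soap £8.56: all other goods → 7.25% → £0.62
Cardigan £97.27: clothing → 6.25% → £6.08
Total tax = £0.88 + £13.43 + £0.86 + £0.62 + £6.08 = £21.87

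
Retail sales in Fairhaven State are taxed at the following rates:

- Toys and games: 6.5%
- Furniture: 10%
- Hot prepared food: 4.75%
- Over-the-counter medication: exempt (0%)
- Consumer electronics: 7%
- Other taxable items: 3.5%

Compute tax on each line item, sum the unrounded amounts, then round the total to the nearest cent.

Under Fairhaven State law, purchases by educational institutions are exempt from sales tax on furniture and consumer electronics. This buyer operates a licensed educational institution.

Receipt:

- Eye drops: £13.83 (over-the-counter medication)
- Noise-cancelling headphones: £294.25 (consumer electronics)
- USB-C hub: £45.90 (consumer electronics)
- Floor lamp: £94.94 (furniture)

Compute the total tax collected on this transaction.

Eye drops £13.83: over-the-counter medication → 0% → £0.00
Noise-cancelling headphones £294.25: consumer electronics, buyer-exempt → 0% → £0.00
USB-C hub £45.90: consumer electronics, buyer-exempt → 0% → £0.00
Floor lamp £94.94: furniture, buyer-exempt → 0% → £0.00
Unrounded tax sum = £0.00 → £0.00

£0.00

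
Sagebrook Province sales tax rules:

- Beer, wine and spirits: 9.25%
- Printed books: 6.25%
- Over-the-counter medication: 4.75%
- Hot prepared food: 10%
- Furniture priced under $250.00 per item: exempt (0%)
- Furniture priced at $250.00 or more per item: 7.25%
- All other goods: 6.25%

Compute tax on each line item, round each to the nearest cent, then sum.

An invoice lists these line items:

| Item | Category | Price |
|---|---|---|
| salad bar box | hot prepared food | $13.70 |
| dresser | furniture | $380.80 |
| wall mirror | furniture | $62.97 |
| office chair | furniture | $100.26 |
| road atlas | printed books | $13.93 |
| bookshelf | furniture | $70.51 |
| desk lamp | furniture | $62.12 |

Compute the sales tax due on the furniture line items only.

$27.61

Dresser $380.80: furniture, $250.00 or more → 7.25% → $27.61
Wall mirror $62.97: furniture, under $250.00 → 0% → $0.00
Office chair $100.26: furniture, under $250.00 → 0% → $0.00
Bookshelf $70.51: furniture, under $250.00 → 0% → $0.00
Desk lamp $62.12: furniture, under $250.00 → 0% → $0.00
Tax on furniture = $27.61 + $0.00 + $0.00 + $0.00 + $0.00 = $27.61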